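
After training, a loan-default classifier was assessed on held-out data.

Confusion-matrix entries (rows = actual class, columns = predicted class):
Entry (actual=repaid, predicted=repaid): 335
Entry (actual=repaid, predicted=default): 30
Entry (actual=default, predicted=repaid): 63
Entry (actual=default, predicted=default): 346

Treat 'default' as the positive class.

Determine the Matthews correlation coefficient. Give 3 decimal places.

MCC = (TP·TN − FP·FN) / √((TP+FP)(TP+FN)(TN+FP)(TN+FN))
Numerator = 346·335 − 30·63 = 114020
Denominator = √(376·409·365·398) = √22340201680 = 149466.3898
MCC = 114020 / 149466.3898 = 0.763

0.763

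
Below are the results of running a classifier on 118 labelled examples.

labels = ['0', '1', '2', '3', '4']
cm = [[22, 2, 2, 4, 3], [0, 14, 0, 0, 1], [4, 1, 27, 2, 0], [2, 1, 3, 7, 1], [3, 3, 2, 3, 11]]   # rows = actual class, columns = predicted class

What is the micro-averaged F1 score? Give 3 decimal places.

0.686

Micro-averaging pools counts across classes: ΣTP=81, ΣFP=37, ΣFN=37.
Micro-F1 score = 2·TP/(2·TP+FP+FN) on pooled counts = 0.686 (equals overall accuracy in single-label multiclass).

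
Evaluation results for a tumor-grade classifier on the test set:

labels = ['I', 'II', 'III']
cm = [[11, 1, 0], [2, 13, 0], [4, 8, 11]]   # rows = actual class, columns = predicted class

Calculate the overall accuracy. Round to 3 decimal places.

0.700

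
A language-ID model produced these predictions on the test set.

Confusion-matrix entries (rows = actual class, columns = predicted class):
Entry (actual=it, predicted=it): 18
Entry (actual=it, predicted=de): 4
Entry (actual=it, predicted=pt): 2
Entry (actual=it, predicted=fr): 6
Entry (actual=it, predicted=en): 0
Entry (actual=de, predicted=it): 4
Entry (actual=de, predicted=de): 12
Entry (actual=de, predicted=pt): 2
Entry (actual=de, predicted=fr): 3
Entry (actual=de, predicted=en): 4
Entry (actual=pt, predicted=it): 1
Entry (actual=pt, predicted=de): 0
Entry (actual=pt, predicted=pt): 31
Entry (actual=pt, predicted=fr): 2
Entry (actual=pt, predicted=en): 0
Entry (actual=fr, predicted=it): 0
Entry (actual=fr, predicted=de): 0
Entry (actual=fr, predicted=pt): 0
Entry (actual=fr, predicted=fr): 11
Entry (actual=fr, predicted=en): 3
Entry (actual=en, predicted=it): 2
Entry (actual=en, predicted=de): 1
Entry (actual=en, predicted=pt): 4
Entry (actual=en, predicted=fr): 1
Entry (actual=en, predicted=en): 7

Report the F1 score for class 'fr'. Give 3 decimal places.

F1 score = 2·TP/(2·TP+FP+FN).
fr: TP=11, FP=6+3+2+1=12, FN=0+0+0+3=3 → 22/37 = 0.5946

0.595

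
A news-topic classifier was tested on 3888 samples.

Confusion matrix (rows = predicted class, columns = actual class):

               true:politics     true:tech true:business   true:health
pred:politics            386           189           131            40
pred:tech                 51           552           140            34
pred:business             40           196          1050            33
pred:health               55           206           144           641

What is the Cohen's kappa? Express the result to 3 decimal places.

Observed agreement pₒ = trace/N = 2629/3888 = 0.6762
Expected agreement pₑ = Σ (rowᵢ·colᵢ)/N² = (532·746 + 1143·777 + 1465·1319 + 748·1046)/3888² = 0.2646
κ = (pₒ − pₑ)/(1 − pₑ) = (0.6762 − 0.2646)/(1 − 0.2646) = 0.560

0.560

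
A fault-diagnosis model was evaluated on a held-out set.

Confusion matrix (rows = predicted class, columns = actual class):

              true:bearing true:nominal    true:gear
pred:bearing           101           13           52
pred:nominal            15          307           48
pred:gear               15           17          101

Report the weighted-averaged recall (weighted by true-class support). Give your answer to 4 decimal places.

0.7608

Per-class recall (TP/(TP+FN)):
  bearing: TP=101, FN=15+15=30 → 101/131 = 0.77099
  nominal: TP=307, FN=13+17=30 → 307/337 = 0.91098
  gear: TP=101, FN=52+48=100 → 101/201 = 0.50249
Weighted-recall = Σ (supportᵢ/N)·recallᵢ with N=669: (131/669)·0.77099 + (337/669)·0.91098 + (201/669)·0.50249 = 0.7608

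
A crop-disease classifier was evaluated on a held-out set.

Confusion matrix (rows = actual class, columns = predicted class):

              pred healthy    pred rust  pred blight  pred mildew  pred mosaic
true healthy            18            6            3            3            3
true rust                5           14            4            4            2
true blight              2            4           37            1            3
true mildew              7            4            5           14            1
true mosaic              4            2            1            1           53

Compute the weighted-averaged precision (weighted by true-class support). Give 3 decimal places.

0.676

Per-class precision (TP/(TP+FP)):
  healthy: TP=18, FP=5+2+7+4=18 → 18/36 = 0.5000
  rust: TP=14, FP=6+4+4+2=16 → 14/30 = 0.4667
  blight: TP=37, FP=3+4+5+1=13 → 37/50 = 0.7400
  mildew: TP=14, FP=3+4+1+1=9 → 14/23 = 0.6087
  mosaic: TP=53, FP=3+2+3+1=9 → 53/62 = 0.8548
Weighted-precision = Σ (supportᵢ/N)·precisionᵢ with N=201: (33/201)·0.5000 + (29/201)·0.4667 + (47/201)·0.7400 + (31/201)·0.6087 + (61/201)·0.8548 = 0.676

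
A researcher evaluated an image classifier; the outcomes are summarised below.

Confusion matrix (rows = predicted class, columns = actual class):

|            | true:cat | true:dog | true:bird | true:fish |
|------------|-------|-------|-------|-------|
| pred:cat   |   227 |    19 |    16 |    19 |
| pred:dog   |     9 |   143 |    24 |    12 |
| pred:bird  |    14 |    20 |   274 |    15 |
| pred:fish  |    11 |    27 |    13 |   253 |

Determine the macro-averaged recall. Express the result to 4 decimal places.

Per-class recall (TP/(TP+FN)):
  cat: TP=227, FN=9+14+11=34 → 227/261 = 0.86973
  dog: TP=143, FN=19+20+27=66 → 143/209 = 0.68421
  bird: TP=274, FN=16+24+13=53 → 274/327 = 0.83792
  fish: TP=253, FN=19+12+15=46 → 253/299 = 0.84615
Macro-recall = mean = (0.86973 + 0.68421 + 0.83792 + 0.84615) / 4 = 0.8095

0.8095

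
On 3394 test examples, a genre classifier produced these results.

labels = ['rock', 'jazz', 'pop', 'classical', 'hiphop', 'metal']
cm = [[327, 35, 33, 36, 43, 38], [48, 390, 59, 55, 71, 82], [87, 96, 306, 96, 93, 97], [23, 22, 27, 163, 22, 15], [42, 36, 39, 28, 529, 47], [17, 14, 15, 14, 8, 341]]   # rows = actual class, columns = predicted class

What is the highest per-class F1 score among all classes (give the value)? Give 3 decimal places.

0.711

Per-class F1 score (2·TP/(2·TP+FP+FN)):
  rock: TP=327, FP=48+87+23+42+17=217, FN=35+33+36+43+38=185 → 654/1056 = 0.6193
  jazz: TP=390, FP=35+96+22+36+14=203, FN=48+59+55+71+82=315 → 780/1298 = 0.6009
  pop: TP=306, FP=33+59+27+39+15=173, FN=87+96+96+93+97=469 → 612/1254 = 0.4880
  classical: TP=163, FP=36+55+96+28+14=229, FN=23+22+27+22+15=109 → 326/664 = 0.4910
  hiphop: TP=529, FP=43+71+93+22+8=237, FN=42+36+39+28+47=192 → 1058/1487 = 0.7115
  metal: TP=341, FP=38+82+97+15+47=279, FN=17+14+15+14+8=68 → 682/1029 = 0.6628
Highest is class 'hiphop' with F1 score = 0.711.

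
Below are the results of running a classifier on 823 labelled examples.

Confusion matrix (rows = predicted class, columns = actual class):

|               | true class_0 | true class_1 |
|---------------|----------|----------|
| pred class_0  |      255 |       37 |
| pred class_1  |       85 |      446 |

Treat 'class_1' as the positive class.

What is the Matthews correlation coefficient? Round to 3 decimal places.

MCC = (TP·TN − FP·FN) / √((TP+FP)(TP+FN)(TN+FP)(TN+FN))
Numerator = 446·255 − 85·37 = 110585
Denominator = √(531·483·340·292) = √25462639440 = 159570.1709
MCC = 110585 / 159570.1709 = 0.693

0.693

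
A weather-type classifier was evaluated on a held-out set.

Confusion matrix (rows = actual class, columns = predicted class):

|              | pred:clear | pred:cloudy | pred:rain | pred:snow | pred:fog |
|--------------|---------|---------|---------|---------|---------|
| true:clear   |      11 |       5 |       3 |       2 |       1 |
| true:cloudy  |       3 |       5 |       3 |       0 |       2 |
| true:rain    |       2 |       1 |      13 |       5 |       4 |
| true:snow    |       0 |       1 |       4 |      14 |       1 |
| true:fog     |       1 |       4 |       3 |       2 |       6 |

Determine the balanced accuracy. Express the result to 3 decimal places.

Balanced accuracy = mean of per-class recall.
  clear: recall = 11/22 = 0.5000
  cloudy: recall = 5/13 = 0.3846
  rain: recall = 13/25 = 0.5200
  snow: recall = 14/20 = 0.7000
  fog: recall = 6/16 = 0.3750
Mean = (0.5000 + 0.3846 + 0.5200 + 0.7000 + 0.3750) / 5 = 0.496

0.496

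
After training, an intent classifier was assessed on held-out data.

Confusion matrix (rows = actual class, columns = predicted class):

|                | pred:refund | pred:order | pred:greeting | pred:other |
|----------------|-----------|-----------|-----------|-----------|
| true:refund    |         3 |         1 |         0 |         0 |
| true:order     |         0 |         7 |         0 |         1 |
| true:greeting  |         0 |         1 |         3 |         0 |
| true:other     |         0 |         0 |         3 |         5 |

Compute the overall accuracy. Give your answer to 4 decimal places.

0.7500

Accuracy = trace / total = (3+7+3+5=18) / 24 = 18/24 = 0.7500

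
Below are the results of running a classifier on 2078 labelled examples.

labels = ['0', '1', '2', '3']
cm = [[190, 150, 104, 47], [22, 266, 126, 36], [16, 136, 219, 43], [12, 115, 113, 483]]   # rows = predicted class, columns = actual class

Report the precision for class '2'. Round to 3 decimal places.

One-vs-rest for '2': TP = diagonal; FP = other classes predicted '2'; FN = '2' predicted as other.
precision = TP/(TP+FP).
2: TP=219, FP=16+136+43=195 → 219/414 = 0.5290

0.529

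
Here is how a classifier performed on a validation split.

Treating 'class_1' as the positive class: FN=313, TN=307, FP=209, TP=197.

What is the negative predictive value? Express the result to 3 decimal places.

0.495

NPV = TN/(TN+FN) = 307/(307+313) = 0.495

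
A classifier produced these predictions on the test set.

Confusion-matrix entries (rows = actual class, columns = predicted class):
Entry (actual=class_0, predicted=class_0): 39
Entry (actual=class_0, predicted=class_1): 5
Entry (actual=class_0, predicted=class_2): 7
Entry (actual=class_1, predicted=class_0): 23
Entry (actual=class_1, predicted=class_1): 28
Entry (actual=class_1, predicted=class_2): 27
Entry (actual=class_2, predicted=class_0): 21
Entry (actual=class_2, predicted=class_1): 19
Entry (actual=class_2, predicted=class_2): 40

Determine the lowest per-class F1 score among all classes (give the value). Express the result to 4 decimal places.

0.4308

Per-class F1 score (2·TP/(2·TP+FP+FN)):
  class_0: TP=39, FP=23+21=44, FN=5+7=12 → 78/134 = 0.58209
  class_1: TP=28, FP=5+19=24, FN=23+27=50 → 56/130 = 0.43077
  class_2: TP=40, FP=7+27=34, FN=21+19=40 → 80/154 = 0.51948
Lowest is class 'class_1' with F1 score = 0.4308.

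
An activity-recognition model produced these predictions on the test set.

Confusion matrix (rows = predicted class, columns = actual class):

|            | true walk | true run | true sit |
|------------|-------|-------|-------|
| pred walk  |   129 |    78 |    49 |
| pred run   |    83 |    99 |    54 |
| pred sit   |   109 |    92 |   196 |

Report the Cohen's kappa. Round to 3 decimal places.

0.214

Observed agreement pₒ = trace/N = 424/889 = 0.4769
Expected agreement pₑ = Σ (rowᵢ·colᵢ)/N² = (321·256 + 269·236 + 299·397)/889² = 0.3345
κ = (pₒ − pₑ)/(1 − pₑ) = (0.4769 − 0.3345)/(1 − 0.3345) = 0.214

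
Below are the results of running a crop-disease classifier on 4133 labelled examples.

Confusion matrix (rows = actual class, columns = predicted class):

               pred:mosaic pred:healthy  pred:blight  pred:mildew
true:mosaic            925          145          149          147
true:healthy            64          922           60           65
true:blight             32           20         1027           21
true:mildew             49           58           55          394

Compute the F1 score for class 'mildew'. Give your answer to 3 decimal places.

0.666

Treat 'mildew' as positive and all other classes as negative.
F1 score = 2·TP/(2·TP+FP+FN).
mildew: TP=394, FP=147+65+21=233, FN=49+58+55=162 → 788/1183 = 0.6661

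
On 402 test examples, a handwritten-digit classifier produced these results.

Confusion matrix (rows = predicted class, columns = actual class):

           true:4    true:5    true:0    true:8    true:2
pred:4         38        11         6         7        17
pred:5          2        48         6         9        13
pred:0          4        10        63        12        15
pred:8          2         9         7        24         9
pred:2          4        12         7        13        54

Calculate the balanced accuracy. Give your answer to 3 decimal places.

Balanced accuracy = mean of per-class recall.
  4: recall = 38/50 = 0.7600
  5: recall = 48/90 = 0.5333
  0: recall = 63/89 = 0.7079
  8: recall = 24/65 = 0.3692
  2: recall = 54/108 = 0.5000
Mean = (0.7600 + 0.5333 + 0.7079 + 0.3692 + 0.5000) / 5 = 0.574

0.574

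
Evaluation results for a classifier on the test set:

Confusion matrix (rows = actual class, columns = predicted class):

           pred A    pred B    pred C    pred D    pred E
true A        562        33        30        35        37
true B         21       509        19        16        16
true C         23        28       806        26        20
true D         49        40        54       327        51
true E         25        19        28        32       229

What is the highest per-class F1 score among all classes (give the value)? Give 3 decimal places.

0.876

Per-class F1 score (2·TP/(2·TP+FP+FN)):
  A: TP=562, FP=21+23+49+25=118, FN=33+30+35+37=135 → 1124/1377 = 0.8163
  B: TP=509, FP=33+28+40+19=120, FN=21+19+16+16=72 → 1018/1210 = 0.8413
  C: TP=806, FP=30+19+54+28=131, FN=23+28+26+20=97 → 1612/1840 = 0.8761
  D: TP=327, FP=35+16+26+32=109, FN=49+40+54+51=194 → 654/957 = 0.6834
  E: TP=229, FP=37+16+20+51=124, FN=25+19+28+32=104 → 458/686 = 0.6676
Highest is class 'C' with F1 score = 0.876.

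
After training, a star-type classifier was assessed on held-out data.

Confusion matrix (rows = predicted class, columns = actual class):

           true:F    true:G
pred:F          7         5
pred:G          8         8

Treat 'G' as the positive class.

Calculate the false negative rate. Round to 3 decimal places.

0.385

FNR = FN/(FN+TP) = 5/(5+8) = 0.385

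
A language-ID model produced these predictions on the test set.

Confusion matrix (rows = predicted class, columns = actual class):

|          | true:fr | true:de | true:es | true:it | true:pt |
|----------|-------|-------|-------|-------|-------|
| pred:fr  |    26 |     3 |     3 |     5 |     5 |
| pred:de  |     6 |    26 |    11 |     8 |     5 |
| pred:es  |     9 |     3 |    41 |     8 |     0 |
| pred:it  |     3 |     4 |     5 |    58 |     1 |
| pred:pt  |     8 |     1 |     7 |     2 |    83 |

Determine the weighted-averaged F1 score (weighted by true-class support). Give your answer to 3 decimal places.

0.708

Per-class F1 score (2·TP/(2·TP+FP+FN)):
  fr: TP=26, FP=3+3+5+5=16, FN=6+9+3+8=26 → 52/94 = 0.5532
  de: TP=26, FP=6+11+8+5=30, FN=3+3+4+1=11 → 52/93 = 0.5591
  es: TP=41, FP=9+3+8+0=20, FN=3+11+5+7=26 → 82/128 = 0.6406
  it: TP=58, FP=3+4+5+1=13, FN=5+8+8+2=23 → 116/152 = 0.7632
  pt: TP=83, FP=8+1+7+2=18, FN=5+5+0+1=11 → 166/195 = 0.8513
Weighted-F1 score = Σ (supportᵢ/N)·F1 scoreᵢ with N=331: (52/331)·0.5532 + (37/331)·0.5591 + (67/331)·0.6406 + (81/331)·0.7632 + (94/331)·0.8513 = 0.708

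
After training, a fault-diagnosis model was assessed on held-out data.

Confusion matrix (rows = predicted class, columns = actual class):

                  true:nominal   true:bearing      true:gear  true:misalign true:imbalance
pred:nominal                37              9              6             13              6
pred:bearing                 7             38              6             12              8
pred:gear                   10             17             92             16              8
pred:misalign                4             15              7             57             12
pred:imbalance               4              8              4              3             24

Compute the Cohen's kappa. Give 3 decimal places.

Observed agreement pₒ = trace/N = 248/423 = 0.5863
Expected agreement pₑ = Σ (rowᵢ·colᵢ)/N² = (62·71 + 87·71 + 115·143 + 101·95 + 58·43)/423² = 0.2186
κ = (pₒ − pₑ)/(1 − pₑ) = (0.5863 − 0.2186)/(1 − 0.2186) = 0.471

0.471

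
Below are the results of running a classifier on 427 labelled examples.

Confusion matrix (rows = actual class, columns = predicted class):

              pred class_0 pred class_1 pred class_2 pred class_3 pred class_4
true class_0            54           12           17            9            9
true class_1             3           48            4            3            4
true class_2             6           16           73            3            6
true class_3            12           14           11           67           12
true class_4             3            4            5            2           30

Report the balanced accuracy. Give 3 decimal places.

Balanced accuracy = mean of per-class recall.
  class_0: recall = 54/101 = 0.5347
  class_1: recall = 48/62 = 0.7742
  class_2: recall = 73/104 = 0.7019
  class_3: recall = 67/116 = 0.5776
  class_4: recall = 30/44 = 0.6818
Mean = (0.5347 + 0.7742 + 0.7019 + 0.5776 + 0.6818) / 5 = 0.654

0.654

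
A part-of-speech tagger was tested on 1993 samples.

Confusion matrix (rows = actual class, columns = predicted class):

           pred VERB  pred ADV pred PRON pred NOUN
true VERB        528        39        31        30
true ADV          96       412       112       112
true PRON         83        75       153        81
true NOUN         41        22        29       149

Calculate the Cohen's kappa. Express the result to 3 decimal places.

0.481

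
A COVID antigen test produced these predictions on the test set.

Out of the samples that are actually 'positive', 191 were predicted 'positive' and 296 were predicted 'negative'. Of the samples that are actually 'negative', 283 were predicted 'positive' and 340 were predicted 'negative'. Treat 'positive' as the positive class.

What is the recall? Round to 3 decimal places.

0.392

Recall = TP/(TP+FN) = 191/(191+296) = 191/487 = 0.392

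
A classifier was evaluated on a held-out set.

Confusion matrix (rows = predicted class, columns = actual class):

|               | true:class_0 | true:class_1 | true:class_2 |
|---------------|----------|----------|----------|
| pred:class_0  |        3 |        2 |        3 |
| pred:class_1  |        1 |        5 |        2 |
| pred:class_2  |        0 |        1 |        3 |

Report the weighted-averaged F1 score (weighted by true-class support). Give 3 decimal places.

0.550

Per-class F1 score (2·TP/(2·TP+FP+FN)):
  class_0: TP=3, FP=2+3=5, FN=1+0=1 → 6/12 = 0.5000
  class_1: TP=5, FP=1+2=3, FN=2+1=3 → 10/16 = 0.6250
  class_2: TP=3, FP=0+1=1, FN=3+2=5 → 6/12 = 0.5000
Weighted-F1 score = Σ (supportᵢ/N)·F1 scoreᵢ with N=20: (4/20)·0.5000 + (8/20)·0.6250 + (8/20)·0.5000 = 0.550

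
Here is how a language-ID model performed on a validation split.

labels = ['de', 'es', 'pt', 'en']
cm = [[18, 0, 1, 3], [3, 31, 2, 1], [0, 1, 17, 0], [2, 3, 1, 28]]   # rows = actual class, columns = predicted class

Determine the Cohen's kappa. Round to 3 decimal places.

Observed agreement pₒ = trace/N = 94/111 = 0.8468
Expected agreement pₑ = Σ (rowᵢ·colᵢ)/N² = (22·23 + 37·35 + 18·21 + 34·32)/111² = 0.2652
κ = (pₒ − pₑ)/(1 − pₑ) = (0.8468 − 0.2652)/(1 − 0.2652) = 0.792

0.792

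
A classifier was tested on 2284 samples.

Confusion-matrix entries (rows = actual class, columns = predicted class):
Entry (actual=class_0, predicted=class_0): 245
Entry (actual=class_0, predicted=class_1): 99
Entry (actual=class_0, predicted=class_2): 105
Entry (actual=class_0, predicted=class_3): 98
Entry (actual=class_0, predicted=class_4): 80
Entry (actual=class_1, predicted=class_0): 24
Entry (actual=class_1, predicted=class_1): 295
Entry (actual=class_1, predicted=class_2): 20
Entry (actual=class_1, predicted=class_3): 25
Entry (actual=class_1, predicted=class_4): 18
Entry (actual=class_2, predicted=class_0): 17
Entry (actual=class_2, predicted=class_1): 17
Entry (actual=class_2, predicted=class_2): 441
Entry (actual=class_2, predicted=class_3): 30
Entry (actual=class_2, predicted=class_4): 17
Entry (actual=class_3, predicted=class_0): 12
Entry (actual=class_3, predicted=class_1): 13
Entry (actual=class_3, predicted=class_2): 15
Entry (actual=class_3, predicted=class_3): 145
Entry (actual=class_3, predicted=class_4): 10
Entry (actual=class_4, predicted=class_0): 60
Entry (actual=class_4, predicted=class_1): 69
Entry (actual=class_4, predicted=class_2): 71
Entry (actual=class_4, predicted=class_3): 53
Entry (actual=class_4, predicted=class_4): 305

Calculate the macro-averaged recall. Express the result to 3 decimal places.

0.660

Per-class recall (TP/(TP+FN)):
  class_0: TP=245, FN=99+105+98+80=382 → 245/627 = 0.3907
  class_1: TP=295, FN=24+20+25+18=87 → 295/382 = 0.7723
  class_2: TP=441, FN=17+17+30+17=81 → 441/522 = 0.8448
  class_3: TP=145, FN=12+13+15+10=50 → 145/195 = 0.7436
  class_4: TP=305, FN=60+69+71+53=253 → 305/558 = 0.5466
Macro-recall = mean = (0.3907 + 0.7723 + 0.8448 + 0.7436 + 0.5466) / 5 = 0.660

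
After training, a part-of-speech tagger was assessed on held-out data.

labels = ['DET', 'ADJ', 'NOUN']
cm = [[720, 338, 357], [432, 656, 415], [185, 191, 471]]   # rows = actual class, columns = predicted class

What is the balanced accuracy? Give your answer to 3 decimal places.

0.500

Balanced accuracy = mean of per-class recall.
  DET: recall = 720/1415 = 0.5088
  ADJ: recall = 656/1503 = 0.4365
  NOUN: recall = 471/847 = 0.5561
Mean = (0.5088 + 0.4365 + 0.5561) / 3 = 0.500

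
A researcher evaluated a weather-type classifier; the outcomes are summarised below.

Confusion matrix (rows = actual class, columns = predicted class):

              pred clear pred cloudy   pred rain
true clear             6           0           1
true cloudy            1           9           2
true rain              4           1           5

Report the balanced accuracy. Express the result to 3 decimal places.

Balanced accuracy = mean of per-class recall.
  clear: recall = 6/7 = 0.8571
  cloudy: recall = 9/12 = 0.7500
  rain: recall = 5/10 = 0.5000
Mean = (0.8571 + 0.7500 + 0.5000) / 3 = 0.702

0.702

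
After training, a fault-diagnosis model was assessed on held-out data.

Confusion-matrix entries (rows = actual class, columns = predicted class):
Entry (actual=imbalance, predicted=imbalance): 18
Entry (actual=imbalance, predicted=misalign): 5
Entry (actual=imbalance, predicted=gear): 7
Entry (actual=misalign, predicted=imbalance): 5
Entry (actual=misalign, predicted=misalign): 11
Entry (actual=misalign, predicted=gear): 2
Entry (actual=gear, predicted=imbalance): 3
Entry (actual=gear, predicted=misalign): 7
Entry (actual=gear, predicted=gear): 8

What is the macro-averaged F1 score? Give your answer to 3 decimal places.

Per-class F1 score (2·TP/(2·TP+FP+FN)):
  imbalance: TP=18, FP=5+3=8, FN=5+7=12 → 36/56 = 0.6429
  misalign: TP=11, FP=5+7=12, FN=5+2=7 → 22/41 = 0.5366
  gear: TP=8, FP=7+2=9, FN=3+7=10 → 16/35 = 0.4571
Macro-F1 score = mean = (0.6429 + 0.5366 + 0.4571) / 3 = 0.546

0.546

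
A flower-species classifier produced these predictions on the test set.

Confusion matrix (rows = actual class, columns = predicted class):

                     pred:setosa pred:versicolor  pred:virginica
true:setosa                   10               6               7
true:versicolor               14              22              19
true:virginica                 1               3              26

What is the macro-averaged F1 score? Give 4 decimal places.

0.5208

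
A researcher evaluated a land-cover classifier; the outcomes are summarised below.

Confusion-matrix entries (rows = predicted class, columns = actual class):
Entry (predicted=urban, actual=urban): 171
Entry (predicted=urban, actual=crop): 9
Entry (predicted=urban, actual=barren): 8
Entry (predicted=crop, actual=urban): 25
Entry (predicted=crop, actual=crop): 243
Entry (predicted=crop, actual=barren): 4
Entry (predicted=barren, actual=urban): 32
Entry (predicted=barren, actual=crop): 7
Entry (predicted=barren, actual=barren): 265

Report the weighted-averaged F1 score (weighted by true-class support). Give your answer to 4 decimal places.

0.8864

Per-class F1 score (2·TP/(2·TP+FP+FN)):
  urban: TP=171, FP=9+8=17, FN=25+32=57 → 342/416 = 0.82212
  crop: TP=243, FP=25+4=29, FN=9+7=16 → 486/531 = 0.91525
  barren: TP=265, FP=32+7=39, FN=8+4=12 → 530/581 = 0.91222
Weighted-F1 score = Σ (supportᵢ/N)·F1 scoreᵢ with N=764: (228/764)·0.82212 + (259/764)·0.91525 + (277/764)·0.91222 = 0.8864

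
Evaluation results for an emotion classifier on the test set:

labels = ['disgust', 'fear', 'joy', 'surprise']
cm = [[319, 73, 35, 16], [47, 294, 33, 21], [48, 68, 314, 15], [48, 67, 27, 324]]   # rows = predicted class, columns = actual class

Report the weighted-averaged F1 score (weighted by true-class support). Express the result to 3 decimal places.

Per-class F1 score (2·TP/(2·TP+FP+FN)):
  disgust: TP=319, FP=73+35+16=124, FN=47+48+48=143 → 638/905 = 0.7050
  fear: TP=294, FP=47+33+21=101, FN=73+68+67=208 → 588/897 = 0.6555
  joy: TP=314, FP=48+68+15=131, FN=35+33+27=95 → 628/854 = 0.7354
  surprise: TP=324, FP=48+67+27=142, FN=16+21+15=52 → 648/842 = 0.7696
Weighted-F1 score = Σ (supportᵢ/N)·F1 scoreᵢ with N=1749: (462/1749)·0.7050 + (502/1749)·0.6555 + (409/1749)·0.7354 + (376/1749)·0.7696 = 0.712

0.712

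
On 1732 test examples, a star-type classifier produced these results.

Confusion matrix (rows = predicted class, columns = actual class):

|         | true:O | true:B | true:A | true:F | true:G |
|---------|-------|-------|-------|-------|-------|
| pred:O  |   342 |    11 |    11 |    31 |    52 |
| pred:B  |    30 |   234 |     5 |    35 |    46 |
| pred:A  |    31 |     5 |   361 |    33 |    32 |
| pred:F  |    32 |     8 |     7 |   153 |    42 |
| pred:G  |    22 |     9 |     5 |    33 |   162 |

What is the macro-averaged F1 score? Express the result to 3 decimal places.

Per-class F1 score (2·TP/(2·TP+FP+FN)):
  O: TP=342, FP=11+11+31+52=105, FN=30+31+32+22=115 → 684/904 = 0.7566
  B: TP=234, FP=30+5+35+46=116, FN=11+5+8+9=33 → 468/617 = 0.7585
  A: TP=361, FP=31+5+33+32=101, FN=11+5+7+5=28 → 722/851 = 0.8484
  F: TP=153, FP=32+8+7+42=89, FN=31+35+33+33=132 → 306/527 = 0.5806
  G: TP=162, FP=22+9+5+33=69, FN=52+46+32+42=172 → 324/565 = 0.5735
Macro-F1 score = mean = (0.7566 + 0.7585 + 0.8484 + 0.5806 + 0.5735) / 5 = 0.704

0.704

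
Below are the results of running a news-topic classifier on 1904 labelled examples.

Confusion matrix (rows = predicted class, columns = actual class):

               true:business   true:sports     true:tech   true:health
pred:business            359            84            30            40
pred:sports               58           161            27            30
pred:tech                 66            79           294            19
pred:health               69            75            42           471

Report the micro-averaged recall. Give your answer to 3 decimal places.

0.675

Micro-averaging pools counts across classes: ΣTP=1285, ΣFP=619, ΣFN=619.
Micro-recall = TP/(TP+FN) on pooled counts = 0.675 (equals overall accuracy in single-label multiclass).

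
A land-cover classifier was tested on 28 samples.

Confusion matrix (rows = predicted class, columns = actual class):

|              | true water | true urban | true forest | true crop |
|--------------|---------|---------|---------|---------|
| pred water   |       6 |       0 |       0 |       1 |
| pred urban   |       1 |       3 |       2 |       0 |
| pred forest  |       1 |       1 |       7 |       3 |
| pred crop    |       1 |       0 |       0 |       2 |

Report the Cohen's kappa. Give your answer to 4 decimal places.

Observed agreement pₒ = trace/N = 18/28 = 0.64286
Expected agreement pₑ = Σ (rowᵢ·colᵢ)/N² = (9·7 + 4·6 + 9·12 + 6·3)/28² = 0.27168
κ = (pₒ − pₑ)/(1 − pₑ) = (0.64286 − 0.27168)/(1 − 0.27168) = 0.5096

0.5096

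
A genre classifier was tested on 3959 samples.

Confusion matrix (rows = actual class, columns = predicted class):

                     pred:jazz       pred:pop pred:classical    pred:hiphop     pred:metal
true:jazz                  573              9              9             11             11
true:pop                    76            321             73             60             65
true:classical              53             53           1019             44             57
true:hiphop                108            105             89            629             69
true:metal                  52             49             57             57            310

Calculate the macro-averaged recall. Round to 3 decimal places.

0.705

Per-class recall (TP/(TP+FN)):
  jazz: TP=573, FN=9+9+11+11=40 → 573/613 = 0.9347
  pop: TP=321, FN=76+73+60+65=274 → 321/595 = 0.5395
  classical: TP=1019, FN=53+53+44+57=207 → 1019/1226 = 0.8312
  hiphop: TP=629, FN=108+105+89+69=371 → 629/1000 = 0.6290
  metal: TP=310, FN=52+49+57+57=215 → 310/525 = 0.5905
Macro-recall = mean = (0.9347 + 0.5395 + 0.8312 + 0.6290 + 0.5905) / 5 = 0.705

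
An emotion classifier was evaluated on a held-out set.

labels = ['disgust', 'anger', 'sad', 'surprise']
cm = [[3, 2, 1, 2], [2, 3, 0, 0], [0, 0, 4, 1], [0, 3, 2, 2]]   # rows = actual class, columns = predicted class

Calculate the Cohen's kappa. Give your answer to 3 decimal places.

Observed agreement pₒ = trace/N = 12/25 = 0.4800
Expected agreement pₑ = Σ (rowᵢ·colᵢ)/N² = (8·5 + 5·8 + 5·7 + 7·5)/25² = 0.2400
κ = (pₒ − pₑ)/(1 − pₑ) = (0.4800 − 0.2400)/(1 − 0.2400) = 0.316

0.316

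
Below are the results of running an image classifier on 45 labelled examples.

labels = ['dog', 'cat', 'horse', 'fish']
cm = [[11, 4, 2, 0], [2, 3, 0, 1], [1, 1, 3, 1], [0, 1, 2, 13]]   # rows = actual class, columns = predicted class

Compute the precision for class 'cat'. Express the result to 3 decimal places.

0.333

Treat 'cat' as positive and all other classes as negative.
precision = TP/(TP+FP).
cat: TP=3, FP=4+1+1=6 → 3/9 = 0.3333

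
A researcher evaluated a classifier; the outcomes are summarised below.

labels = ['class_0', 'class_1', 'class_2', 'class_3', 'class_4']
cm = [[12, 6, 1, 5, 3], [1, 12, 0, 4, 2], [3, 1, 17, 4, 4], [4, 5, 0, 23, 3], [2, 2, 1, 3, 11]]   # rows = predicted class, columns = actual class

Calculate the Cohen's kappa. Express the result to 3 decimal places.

0.472

Observed agreement pₒ = trace/N = 75/129 = 0.5814
Expected agreement pₑ = Σ (rowᵢ·colᵢ)/N² = (22·27 + 26·19 + 19·29 + 39·35 + 23·19)/129² = 0.2068
κ = (pₒ − pₑ)/(1 − pₑ) = (0.5814 − 0.2068)/(1 − 0.2068) = 0.472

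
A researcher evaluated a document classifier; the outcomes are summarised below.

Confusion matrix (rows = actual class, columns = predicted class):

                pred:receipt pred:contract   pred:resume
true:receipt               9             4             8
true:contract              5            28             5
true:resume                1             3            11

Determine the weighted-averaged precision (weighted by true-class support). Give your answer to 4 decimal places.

Per-class precision (TP/(TP+FP)):
  receipt: TP=9, FP=5+1=6 → 9/15 = 0.60000
  contract: TP=28, FP=4+3=7 → 28/35 = 0.80000
  resume: TP=11, FP=8+5=13 → 11/24 = 0.45833
Weighted-precision = Σ (supportᵢ/N)·precisionᵢ with N=74: (21/74)·0.60000 + (38/74)·0.80000 + (15/74)·0.45833 = 0.6740

0.6740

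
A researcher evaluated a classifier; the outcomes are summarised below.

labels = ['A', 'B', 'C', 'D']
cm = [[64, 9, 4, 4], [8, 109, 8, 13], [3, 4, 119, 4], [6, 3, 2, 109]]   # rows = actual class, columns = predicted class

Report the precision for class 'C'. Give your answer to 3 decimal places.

0.895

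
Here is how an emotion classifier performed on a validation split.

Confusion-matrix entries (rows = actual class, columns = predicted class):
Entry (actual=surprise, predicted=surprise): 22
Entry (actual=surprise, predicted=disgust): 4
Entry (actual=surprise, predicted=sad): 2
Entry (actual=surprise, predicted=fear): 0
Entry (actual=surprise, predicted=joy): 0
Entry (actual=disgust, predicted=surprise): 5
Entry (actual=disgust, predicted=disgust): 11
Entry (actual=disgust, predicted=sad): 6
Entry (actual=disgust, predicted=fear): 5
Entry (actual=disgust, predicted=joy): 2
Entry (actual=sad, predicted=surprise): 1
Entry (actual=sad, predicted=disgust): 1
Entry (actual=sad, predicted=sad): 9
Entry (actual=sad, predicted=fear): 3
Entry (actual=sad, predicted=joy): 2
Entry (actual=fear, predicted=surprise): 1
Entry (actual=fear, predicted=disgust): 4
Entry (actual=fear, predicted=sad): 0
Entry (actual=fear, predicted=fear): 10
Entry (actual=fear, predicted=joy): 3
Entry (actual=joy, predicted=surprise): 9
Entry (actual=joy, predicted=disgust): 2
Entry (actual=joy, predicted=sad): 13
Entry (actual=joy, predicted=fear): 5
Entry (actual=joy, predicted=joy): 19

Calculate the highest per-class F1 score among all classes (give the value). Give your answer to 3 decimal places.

Per-class F1 score (2·TP/(2·TP+FP+FN)):
  surprise: TP=22, FP=5+1+1+9=16, FN=4+2+0+0=6 → 44/66 = 0.6667
  disgust: TP=11, FP=4+1+4+2=11, FN=5+6+5+2=18 → 22/51 = 0.4314
  sad: TP=9, FP=2+6+0+13=21, FN=1+1+3+2=7 → 18/46 = 0.3913
  fear: TP=10, FP=0+5+3+5=13, FN=1+4+0+3=8 → 20/41 = 0.4878
  joy: TP=19, FP=0+2+2+3=7, FN=9+2+13+5=29 → 38/74 = 0.5135
Highest is class 'surprise' with F1 score = 0.667.

0.667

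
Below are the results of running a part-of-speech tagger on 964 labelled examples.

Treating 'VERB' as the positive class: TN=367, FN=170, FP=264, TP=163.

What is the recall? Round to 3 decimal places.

0.489

Recall = TP/(TP+FN) = 163/(163+170) = 163/333 = 0.489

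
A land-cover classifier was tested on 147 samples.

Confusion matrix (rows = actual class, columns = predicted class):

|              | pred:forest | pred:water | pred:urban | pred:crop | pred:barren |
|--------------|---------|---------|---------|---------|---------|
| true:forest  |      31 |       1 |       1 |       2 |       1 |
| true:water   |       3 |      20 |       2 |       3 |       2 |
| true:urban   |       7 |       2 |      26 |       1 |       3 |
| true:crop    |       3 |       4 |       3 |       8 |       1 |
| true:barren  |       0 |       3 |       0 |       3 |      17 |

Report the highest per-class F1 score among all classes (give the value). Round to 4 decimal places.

Per-class F1 score (2·TP/(2·TP+FP+FN)):
  forest: TP=31, FP=3+7+3+0=13, FN=1+1+2+1=5 → 62/80 = 0.77500
  water: TP=20, FP=1+2+4+3=10, FN=3+2+3+2=10 → 40/60 = 0.66667
  urban: TP=26, FP=1+2+3+0=6, FN=7+2+1+3=13 → 52/71 = 0.73239
  crop: TP=8, FP=2+3+1+3=9, FN=3+4+3+1=11 → 16/36 = 0.44444
  barren: TP=17, FP=1+2+3+1=7, FN=0+3+0+3=6 → 34/47 = 0.72340
Highest is class 'forest' with F1 score = 0.7750.

0.7750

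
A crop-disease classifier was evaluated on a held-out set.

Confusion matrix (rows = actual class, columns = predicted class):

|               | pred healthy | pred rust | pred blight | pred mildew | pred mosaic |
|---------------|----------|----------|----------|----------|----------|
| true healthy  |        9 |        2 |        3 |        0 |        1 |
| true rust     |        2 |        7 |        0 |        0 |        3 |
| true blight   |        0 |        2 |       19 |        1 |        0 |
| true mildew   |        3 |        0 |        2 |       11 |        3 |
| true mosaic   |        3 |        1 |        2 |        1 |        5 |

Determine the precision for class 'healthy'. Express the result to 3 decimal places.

0.529

Take TP from the diagonal, FP from the rest of the 'healthy' prediction marginal, FN from the rest of the 'healthy' actual marginal.
precision = TP/(TP+FP).
healthy: TP=9, FP=2+0+3+3=8 → 9/17 = 0.5294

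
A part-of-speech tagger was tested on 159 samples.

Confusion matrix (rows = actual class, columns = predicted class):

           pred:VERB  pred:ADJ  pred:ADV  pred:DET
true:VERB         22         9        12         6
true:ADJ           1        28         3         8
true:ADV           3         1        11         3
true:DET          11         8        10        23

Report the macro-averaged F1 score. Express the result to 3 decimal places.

0.518

Per-class F1 score (2·TP/(2·TP+FP+FN)):
  VERB: TP=22, FP=1+3+11=15, FN=9+12+6=27 → 44/86 = 0.5116
  ADJ: TP=28, FP=9+1+8=18, FN=1+3+8=12 → 56/86 = 0.6512
  ADV: TP=11, FP=12+3+10=25, FN=3+1+3=7 → 22/54 = 0.4074
  DET: TP=23, FP=6+8+3=17, FN=11+8+10=29 → 46/92 = 0.5000
Macro-F1 score = mean = (0.5116 + 0.6512 + 0.4074 + 0.5000) / 4 = 0.518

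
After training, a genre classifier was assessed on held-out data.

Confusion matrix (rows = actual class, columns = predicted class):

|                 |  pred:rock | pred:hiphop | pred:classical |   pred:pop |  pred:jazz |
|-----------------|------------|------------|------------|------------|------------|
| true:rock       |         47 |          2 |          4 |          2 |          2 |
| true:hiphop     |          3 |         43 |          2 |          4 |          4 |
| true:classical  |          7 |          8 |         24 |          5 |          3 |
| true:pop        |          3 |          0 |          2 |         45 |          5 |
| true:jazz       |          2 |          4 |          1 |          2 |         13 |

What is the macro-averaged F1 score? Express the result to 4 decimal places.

Per-class F1 score (2·TP/(2·TP+FP+FN)):
  rock: TP=47, FP=3+7+3+2=15, FN=2+4+2+2=10 → 94/119 = 0.78992
  hiphop: TP=43, FP=2+8+0+4=14, FN=3+2+4+4=13 → 86/113 = 0.76106
  classical: TP=24, FP=4+2+2+1=9, FN=7+8+5+3=23 → 48/80 = 0.60000
  pop: TP=45, FP=2+4+5+2=13, FN=3+0+2+5=10 → 90/113 = 0.79646
  jazz: TP=13, FP=2+4+3+5=14, FN=2+4+1+2=9 → 26/49 = 0.53061
Macro-F1 score = mean = (0.78992 + 0.76106 + 0.60000 + 0.79646 + 0.53061) / 5 = 0.6956

0.6956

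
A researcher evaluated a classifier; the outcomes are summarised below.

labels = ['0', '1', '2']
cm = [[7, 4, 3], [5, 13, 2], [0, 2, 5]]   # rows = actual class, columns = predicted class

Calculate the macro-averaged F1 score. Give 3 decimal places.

Per-class F1 score (2·TP/(2·TP+FP+FN)):
  0: TP=7, FP=5+0=5, FN=4+3=7 → 14/26 = 0.5385
  1: TP=13, FP=4+2=6, FN=5+2=7 → 26/39 = 0.6667
  2: TP=5, FP=3+2=5, FN=0+2=2 → 10/17 = 0.5882
Macro-F1 score = mean = (0.5385 + 0.6667 + 0.5882) / 3 = 0.598

0.598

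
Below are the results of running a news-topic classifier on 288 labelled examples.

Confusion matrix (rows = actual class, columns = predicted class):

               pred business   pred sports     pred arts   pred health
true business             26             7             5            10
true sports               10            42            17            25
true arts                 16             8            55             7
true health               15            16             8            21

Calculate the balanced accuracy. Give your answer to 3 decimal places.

0.495

Balanced accuracy = mean of per-class recall.
  business: recall = 26/48 = 0.5417
  sports: recall = 42/94 = 0.4468
  arts: recall = 55/86 = 0.6395
  health: recall = 21/60 = 0.3500
Mean = (0.5417 + 0.4468 + 0.6395 + 0.3500) / 4 = 0.495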